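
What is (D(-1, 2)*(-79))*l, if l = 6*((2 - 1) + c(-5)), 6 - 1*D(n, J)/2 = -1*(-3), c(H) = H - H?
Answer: -2844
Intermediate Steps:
c(H) = 0
D(n, J) = 6 (D(n, J) = 12 - (-2)*(-3) = 12 - 2*3 = 12 - 6 = 6)
l = 6 (l = 6*((2 - 1) + 0) = 6*(1 + 0) = 6*1 = 6)
(D(-1, 2)*(-79))*l = (6*(-79))*6 = -474*6 = -2844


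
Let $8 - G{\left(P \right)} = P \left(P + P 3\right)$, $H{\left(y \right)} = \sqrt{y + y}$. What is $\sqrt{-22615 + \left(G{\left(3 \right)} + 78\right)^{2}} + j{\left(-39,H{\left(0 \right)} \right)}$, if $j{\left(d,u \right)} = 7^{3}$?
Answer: $343 + 3 i \sqrt{2235} \approx 343.0 + 141.83 i$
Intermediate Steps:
$H{\left(y \right)} = \sqrt{2} \sqrt{y}$ ($H{\left(y \right)} = \sqrt{2 y} = \sqrt{2} \sqrt{y}$)
$j{\left(d,u \right)} = 343$
$G{\left(P \right)} = 8 - 4 P^{2}$ ($G{\left(P \right)} = 8 - P \left(P + P 3\right) = 8 - P \left(P + 3 P\right) = 8 - P 4 P = 8 - 4 P^{2}$)
$\sqrt{-22615 + \left(G{\left(3 \right)} + 78\right)^{2}} + j{\left(-39,H{\left(0 \right)} \right)} = \sqrt{-22615 + \left(\left(8 - 4 \cdot 3^{2}\right) + 78\right)^{2}} + 343 = \sqrt{-22615 + \left(\left(8 - 36\right) + 78\right)^{2}} + 343 = \sqrt{-22615 + \left(-28 + 78\right)^{2}} + 343 = \sqrt{-22615 + 50^{2}} + 343 = \sqrt{-22615 + 2500} + 343 = \sqrt{-20115} + 343 = 3 i \sqrt{2235} + 343 = 343 + 3 i \sqrt{2235}$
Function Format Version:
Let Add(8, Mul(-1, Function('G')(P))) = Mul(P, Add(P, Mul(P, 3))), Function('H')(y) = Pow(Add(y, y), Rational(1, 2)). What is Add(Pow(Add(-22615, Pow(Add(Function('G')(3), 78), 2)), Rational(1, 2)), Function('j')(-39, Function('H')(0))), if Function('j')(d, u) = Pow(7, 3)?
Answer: Add(343, Mul(3, I, Pow(2235, Rational(1, 2)))) ≈ Add(343.00, Mul(141.83, I))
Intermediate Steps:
Function('H')(y) = Mul(Pow(2, Rational(1, 2)), Pow(y, Rational(1, 2))) (Function('H')(y) = Pow(Mul(2, y), Rational(1, 2)) = Mul(Pow(2, Rational(1, 2)), Pow(y, Rational(1, 2))))
Function('j')(d, u) = 343
Function('G')(P) = Add(8, Mul(-4, Pow(P, 2))) (Function('G')(P) = Add(8, Mul(-1, Mul(P, Add(P, Mul(P, 3))))) = Add(8, Mul(-1, Mul(P, Add(P, Mul(3, P))))) = Add(8, Mul(-1, Mul(P, Mul(4, P)))) = Add(8, Mul(-1, Mul(4, Pow(P, 2)))) = Add(8, Mul(-4, Pow(P, 2))))
Add(Pow(Add(-22615, Pow(Add(Function('G')(3), 78), 2)), Rational(1, 2)), Function('j')(-39, Function('H')(0))) = Add(Pow(Add(-22615, Pow(Add(Add(8, Mul(-4, Pow(3, 2))), 78), 2)), Rational(1, 2)), 343) = Add(Pow(Add(-22615, Pow(Add(Add(8, Mul(-4, 9)), 78), 2)), Rational(1, 2)), 343) = Add(Pow(Add(-22615, Pow(Add(Add(8, -36), 78), 2)), Rational(1, 2)), 343) = Add(Pow(Add(-22615, Pow(Add(-28, 78), 2)), Rational(1, 2)), 343) = Add(Pow(Add(-22615, Pow(50, 2)), Rational(1, 2)), 343) = Add(Pow(Add(-22615, 2500), Rational(1, 2)), 343) = Add(Pow(-20115, Rational(1, 2)), 343) = Add(Mul(3, I, Pow(2235, Rational(1, 2))), 343) = Add(343, Mul(3, I, Pow(2235, Rational(1, 2))))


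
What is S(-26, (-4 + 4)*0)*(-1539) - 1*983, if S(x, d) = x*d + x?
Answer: 39031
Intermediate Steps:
S(x, d) = x + d*x (S(x, d) = d*x + x = x + d*x)
S(-26, (-4 + 4)*0)*(-1539) - 1*983 = -26*(1 + (-4 + 4)*0)*(-1539) - 1*983 = -26*(1 + 0*0)*(-1539) - 983 = -26*(1 + 0)*(-1539) - 983 = -26*1*(-1539) - 983 = -26*(-1539) - 983 = 40014 - 983 = 39031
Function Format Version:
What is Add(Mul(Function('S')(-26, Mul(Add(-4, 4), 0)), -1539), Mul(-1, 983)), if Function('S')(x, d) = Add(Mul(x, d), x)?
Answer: 39031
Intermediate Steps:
Function('S')(x, d) = Add(x, Mul(d, x)) (Function('S')(x, d) = Add(Mul(d, x), x) = Add(x, Mul(d, x)))
Add(Mul(Function('S')(-26, Mul(Add(-4, 4), 0)), -1539), Mul(-1, 983)) = Add(Mul(Mul(-26, Add(1, Mul(Add(-4, 4), 0))), -1539), Mul(-1, 983)) = Add(Mul(Mul(-26, Add(1, Mul(0, 0))), -1539), -983) = Add(Mul(Mul(-26, Add(1, 0)), -1539), -983) = Add(Mul(Mul(-26, 1), -1539), -983) = Add(Mul(-26, -1539), -983) = Add(40014, -983) = 39031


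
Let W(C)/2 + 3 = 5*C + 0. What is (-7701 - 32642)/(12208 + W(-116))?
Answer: -40343/11042 ≈ -3.6536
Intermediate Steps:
W(C) = -6 + 10*C (W(C) = -6 + 2*(5*C + 0) = -6 + 2*(5*C) = -6 + 10*C)
(-7701 - 32642)/(12208 + W(-116)) = (-7701 - 32642)/(12208 + (-6 + 10*(-116))) = -40343/(12208 + (-6 - 1160)) = -40343/(12208 - 1166) = -40343/11042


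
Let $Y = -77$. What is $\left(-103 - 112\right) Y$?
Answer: $16555$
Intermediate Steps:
$\left(-103 - 112\right) Y = \left(-103 - 112\right) \left(-77\right) = \left(-215\right) \left(-77\right) = 16555$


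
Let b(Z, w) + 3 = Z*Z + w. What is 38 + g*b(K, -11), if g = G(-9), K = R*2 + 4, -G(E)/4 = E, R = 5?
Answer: 6590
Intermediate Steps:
G(E) = -4*E
K = 14 (K = 5*2 + 4 = 10 + 4 = 14)
b(Z, w) = -3 + w + Z² (b(Z, w) = -3 + (Z*Z + w) = -3 + (Z² + w) = -3 + (w + Z²) = -3 + w + Z²)
g = 36 (g = -4*(-9) = 36)
38 + g*b(K, -11) = 38 + 36*(-3 - 11 + 14²) = 38 + 36*(-3 - 11 + 196) = 38 + 36*182 = 38 + 6552 = 6590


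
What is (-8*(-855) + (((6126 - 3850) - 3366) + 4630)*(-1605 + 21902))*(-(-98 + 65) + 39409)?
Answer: 2834231913240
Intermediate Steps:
(-8*(-855) + (((6126 - 3850) - 3366) + 4630)*(-1605 + 21902))*(-(-98 + 65) + 39409) = (6840 + ((2276 - 3366) + 4630)*20297)*(-1*(-33) + 39409) = (6840 + (-1090 + 4630)*20297)*(33 + 39409) = (6840 + 3540*20297)*39442 = (6840 + 71851380)*39442 = 71858220*39442 = 2834231913240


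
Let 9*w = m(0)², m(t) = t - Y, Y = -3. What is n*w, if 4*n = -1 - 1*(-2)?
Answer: ¼ ≈ 0.25000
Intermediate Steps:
m(t) = 3 + t (m(t) = t - 1*(-3) = t + 3 = 3 + t)
w = 1 (w = (3 + 0)²/9 = (⅑)*3² = (⅑)*9 = 1)
n = ¼ (n = (-1 - 1*(-2))/4 = (-1 + 2)/4 = (¼)*1 = ¼ ≈ 0.25000)
n*w = (¼)*1 = ¼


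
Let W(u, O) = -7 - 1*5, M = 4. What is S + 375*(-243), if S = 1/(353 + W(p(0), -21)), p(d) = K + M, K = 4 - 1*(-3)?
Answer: -31073624/341 ≈ -91125.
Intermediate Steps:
K = 7 (K = 4 + 3 = 7)
p(d) = 11 (p(d) = 7 + 4 = 11)
W(u, O) = -12 (W(u, O) = -7 - 5 = -12)
S = 1/341 (S = 1/(353 - 12) = 1/341 ≈ 0.0029326)
S + 375*(-243) = 1/341 + 375*(-243) = 1/341 - 91125 = -31073624/341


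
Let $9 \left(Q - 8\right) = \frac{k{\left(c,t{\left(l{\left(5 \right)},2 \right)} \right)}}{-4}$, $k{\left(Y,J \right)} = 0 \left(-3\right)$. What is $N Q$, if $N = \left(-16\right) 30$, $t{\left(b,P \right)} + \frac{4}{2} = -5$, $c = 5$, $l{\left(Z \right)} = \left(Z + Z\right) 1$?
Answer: $-3840$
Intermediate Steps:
$l{\left(Z \right)} = 2 Z$ ($l{\left(Z \right)} = 2 Z 1 = 2 Z$)
$t{\left(b,P \right)} = -7$ ($t{\left(b,P \right)} = -2 - 5 = -7$)
$k{\left(Y,J \right)} = 0$
$N = -480$
$Q = 8$ ($Q = 8 + \frac{0 \frac{1}{-4}}{9} = 8 + \frac{0 \left(- \frac{1}{4}\right)}{9} = 8 + \frac{1}{9} \cdot 0 = 8 + 0 = 8$)
$N Q = \left(-480\right) 8 = -3840$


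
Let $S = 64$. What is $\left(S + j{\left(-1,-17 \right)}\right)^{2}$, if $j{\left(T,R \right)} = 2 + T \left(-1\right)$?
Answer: $4489$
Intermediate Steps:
$j{\left(T,R \right)} = 2 - T$
$\left(S + j{\left(-1,-17 \right)}\right)^{2} = \left(64 + \left(2 - -1\right)\right)^{2} = \left(64 + \left(2 + 1\right)\right)^{2} = \left(64 + 3\right)^{2} = 67^{2} = 4489$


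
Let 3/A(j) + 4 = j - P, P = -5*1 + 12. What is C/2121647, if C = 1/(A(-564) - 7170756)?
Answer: -575/8747942455565841 ≈ -6.5730e-14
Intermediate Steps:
P = 7 (P = -5 + 12 = 7)
A(j) = 3/(-11 + j) (A(j) = 3/(-4 + (j - 1*7)) = 3/(-4 + (j - 7)) = 3/(-4 + (-7 + j)) = 3/(-11 + j))
C = -575/4123184703 (C = 1/(3/(-11 - 564) - 7170756) = 1/(3/(-575) - 7170756) = 1/(3*(-1/575) - 7170756) = 1/(-3/575 - 7170756) = 1/(-4123184703/575) = -575/4123184703 ≈ -1.3946e-7)
C/2121647 = -575/4123184703/2121647 = -575/4123184703*1/2121647 = -575/8747942455565841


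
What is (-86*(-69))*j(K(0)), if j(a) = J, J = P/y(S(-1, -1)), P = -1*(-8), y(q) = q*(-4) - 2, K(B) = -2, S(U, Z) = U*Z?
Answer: -7912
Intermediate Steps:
y(q) = -2 - 4*q (y(q) = -4*q - 2 = -2 - 4*q)
P = 8
J = -4/3 (J = 8/(-2 - (-4)*(-1)) = 8/(-2 - 4*1) = 8/(-2 - 4) = 8/(-6) = 8*(-⅙) = -4/3 ≈ -1.3333)
j(a) = -4/3
(-86*(-69))*j(K(0)) = -86*(-69)*(-4/3) = 5934*(-4/3) = -7912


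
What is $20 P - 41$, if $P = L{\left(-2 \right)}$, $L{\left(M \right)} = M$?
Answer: $-81$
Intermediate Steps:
$P = -2$
$20 P - 41 = 20 \left(-2\right) - 41 = -40 - 41 = -81$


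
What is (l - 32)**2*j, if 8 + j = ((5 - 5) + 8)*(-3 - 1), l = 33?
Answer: -40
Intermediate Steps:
j = -40 (j = -8 + ((5 - 5) + 8)*(-3 - 1) = -8 + (0 + 8)*(-4) = -8 + 8*(-4) = -8 - 32 = -40)
(l - 32)**2*j = (33 - 32)**2*(-40) = 1**2*(-40) = 1*(-40) = -40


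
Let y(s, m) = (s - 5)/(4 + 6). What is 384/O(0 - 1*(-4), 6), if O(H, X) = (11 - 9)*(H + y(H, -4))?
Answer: 640/13 ≈ 49.231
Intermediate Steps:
y(s, m) = -½ + s/10 (y(s, m) = (-5 + s)/10 = (-5 + s)*(⅒) = -½ + s/10)
O(H, X) = -1 + 11*H/5 (O(H, X) = (11 - 9)*(H + (-½ + H/10)) = 2*(-½ + 11*H/10) = -1 + 11*H/5)
384/O(0 - 1*(-4), 6) = 384/(-1 + 11*(0 - 1*(-4))/5) = 384/(-1 + 11*(0 + 4)/5) = 384/(-1 + (11/5)*4) = 384/(-1 + 44/5) = 384/(39/5) = 384*(5/39) = 640/13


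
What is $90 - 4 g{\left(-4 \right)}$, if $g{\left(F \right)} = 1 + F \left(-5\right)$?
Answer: $6$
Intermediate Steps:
$g{\left(F \right)} = 1 - 5 F$
$90 - 4 g{\left(-4 \right)} = 90 - 4 \left(1 - -20\right) = 90 - 4 \left(1 + 20\right) = 90 - 84 = 6$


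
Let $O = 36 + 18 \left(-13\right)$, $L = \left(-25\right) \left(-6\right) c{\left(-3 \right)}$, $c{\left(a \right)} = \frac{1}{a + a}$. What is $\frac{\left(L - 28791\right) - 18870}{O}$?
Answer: $\frac{23843}{99} \approx 240.84$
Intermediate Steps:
$c{\left(a \right)} = \frac{1}{2 a}$
$L = -25$ ($L = \left(-25\right) \left(-6\right) \frac{1}{2 \left(-3\right)} = 150 \cdot \frac{1}{2} \left(- \frac{1}{3}\right) = 150 \left(- \frac{1}{6}\right) = -25$)
$O = -198$ ($O = 36 - 234 = -198$)
$\frac{\left(L - 28791\right) - 18870}{O} = \frac{\left(-25 - 28791\right) - 18870}{-198} = \left(-28816 - 18870\right) \left(- \frac{1}{198}\right) = \left(-47686\right) \left(- \frac{1}{198}\right) = \frac{23843}{99}$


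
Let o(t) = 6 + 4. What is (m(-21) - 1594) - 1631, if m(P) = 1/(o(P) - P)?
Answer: -99974/31 ≈ -3225.0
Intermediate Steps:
o(t) = 10
m(P) = 1/(10 - P)
(m(-21) - 1594) - 1631 = (-1/(-10 - 21) - 1594) - 1631 = (-1/(-31) - 1594) - 1631 = (-1*(-1/31) - 1594) - 1631 = (1/31 - 1594) - 1631 = -49413/31 - 1631 = -99974/31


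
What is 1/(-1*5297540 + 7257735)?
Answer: 1/1960195 ≈ 5.1015e-7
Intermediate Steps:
1/(-1*5297540 + 7257735) = 1/(-5297540 + 7257735) = 1/1960195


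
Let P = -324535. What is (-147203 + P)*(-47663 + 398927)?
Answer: -165704576832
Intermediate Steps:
(-147203 + P)*(-47663 + 398927) = (-147203 - 324535)*(-47663 + 398927) = -471738*351264 = -165704576832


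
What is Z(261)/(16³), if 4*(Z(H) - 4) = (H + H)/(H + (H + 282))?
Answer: 2231/2195456 ≈ 0.0010162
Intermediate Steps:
Z(H) = 4 + H/(2*(282 + 2*H)) (Z(H) = 4 + ((H + H)/(H + (H + 282)))/4 = 4 + ((2*H)/(H + (282 + H)))/4 = 4 + ((2*H)/(282 + 2*H))/4 = 4 + (2*H/(282 + 2*H))/4 = 4 + H/(2*(282 + 2*H)))
Z(261)/(16³) = ((2256 + 17*261)/(4*(141 + 261)))/(16³) = ((¼)*(2256 + 4437)/402)/4096 = ((¼)*(1/402)*6693)*(1/4096) = (2231/536)*(1/4096) = 2231/2195456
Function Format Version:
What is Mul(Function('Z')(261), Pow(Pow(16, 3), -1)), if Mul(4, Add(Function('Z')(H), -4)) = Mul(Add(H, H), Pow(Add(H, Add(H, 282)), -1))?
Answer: Rational(2231, 2195456) ≈ 0.0010162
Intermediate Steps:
Function('Z')(H) = Add(4, Mul(Rational(1, 2), H, Pow(Add(282, Mul(2, H)), -1))) (Function('Z')(H) = Add(4, Mul(Rational(1, 4), Mul(Add(H, H), Pow(Add(H, Add(H, 282)), -1)))) = Add(4, Mul(Rational(1, 4), Mul(Mul(2, H), Pow(Add(H, Add(282, H)), -1)))) = Add(4, Mul(Rational(1, 4), Mul(Mul(2, H), Pow(Add(282, Mul(2, H)), -1)))) = Add(4, Mul(Rational(1, 4), Mul(2, H, Pow(Add(282, Mul(2, H)), -1)))) = Add(4, Mul(Rational(1, 2), H, Pow(Add(282, Mul(2, H)), -1))))
Mul(Function('Z')(261), Pow(Pow(16, 3), -1)) = Mul(Mul(Rational(1, 4), Pow(Add(141, 261), -1), Add(2256, Mul(17, 261))), Pow(Pow(16, 3), -1)) = Mul(Mul(Rational(1, 4), Pow(402, -1), Add(2256, 4437)), Pow(4096, -1)) = Mul(Mul(Rational(1, 4), Rational(1, 402), 6693), Rational(1, 4096)) = Mul(Rational(2231, 536), Rational(1, 4096)) = Rational(2231, 2195456)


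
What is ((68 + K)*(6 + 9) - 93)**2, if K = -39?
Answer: 116964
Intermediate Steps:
((68 + K)*(6 + 9) - 93)**2 = ((68 - 39)*(6 + 9) - 93)**2 = (29*15 - 93)**2 = (435 - 93)**2 = 342**2 = 116964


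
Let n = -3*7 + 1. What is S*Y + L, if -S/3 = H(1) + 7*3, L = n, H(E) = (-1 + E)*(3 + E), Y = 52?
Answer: -3296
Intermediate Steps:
n = -20 (n = -21 + 1 = -20)
L = -20
S = -63 (S = -3*((-3 + 1² + 2*1) + 7*3) = -3*((-3 + 1 + 2) + 21) = -3*(0 + 21) = -3*21 = -63)
S*Y + L = -63*52 - 20 = -3276 - 20 = -3296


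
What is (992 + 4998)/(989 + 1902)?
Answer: 5990/2891 ≈ 2.0719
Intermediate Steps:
(992 + 4998)/(989 + 1902) = 5990/2891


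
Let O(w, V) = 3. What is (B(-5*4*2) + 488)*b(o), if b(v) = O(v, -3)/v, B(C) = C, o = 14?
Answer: 96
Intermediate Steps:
b(v) = 3/v
(B(-5*4*2) + 488)*b(o) = (-5*4*2 + 488)*(3/14) = (-20*2 + 488)*(3*(1/14)) = (-40 + 488)*(3/14) = 448*(3/14) = 96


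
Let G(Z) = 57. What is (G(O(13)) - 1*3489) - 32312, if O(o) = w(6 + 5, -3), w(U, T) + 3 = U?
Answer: -35744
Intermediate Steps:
w(U, T) = -3 + U
O(o) = 8 (O(o) = -3 + (6 + 5) = -3 + 11 = 8)
(G(O(13)) - 1*3489) - 32312 = (57 - 1*3489) - 32312 = (57 - 3489) - 32312 = -3432 - 32312 = -35744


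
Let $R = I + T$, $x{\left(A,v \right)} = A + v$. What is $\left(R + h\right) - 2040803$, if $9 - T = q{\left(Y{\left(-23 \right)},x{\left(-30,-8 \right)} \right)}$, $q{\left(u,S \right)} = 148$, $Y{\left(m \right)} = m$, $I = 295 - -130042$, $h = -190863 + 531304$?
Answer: $-1570164$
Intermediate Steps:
$h = 340441$
$I = 130337$ ($I = 295 + 130042 = 130337$)
$T = -139$ ($T = 9 - 148 = -139$)
$R = 130198$ ($R = 130337 - 139 = 130198$)
$\left(R + h\right) - 2040803 = \left(130198 + 340441\right) - 2040803 = 470639 - 2040803 = -1570164$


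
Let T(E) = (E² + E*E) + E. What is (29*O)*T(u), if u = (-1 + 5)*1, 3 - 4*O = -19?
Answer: 5742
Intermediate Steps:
O = 11/2 (O = ¾ - ¼*(-19) = ¾ + 19/4 = 11/2 ≈ 5.5000)
u = 4 (u = 4*1 = 4)
T(E) = E + 2*E² (T(E) = (E² + E²) + E = 2*E² + E = E + 2*E²)
(29*O)*T(u) = (29*(11/2))*(4*(1 + 2*4)) = 319*(4*(1 + 8))/2 = 319*(4*9)/2 = (319/2)*36 = 5742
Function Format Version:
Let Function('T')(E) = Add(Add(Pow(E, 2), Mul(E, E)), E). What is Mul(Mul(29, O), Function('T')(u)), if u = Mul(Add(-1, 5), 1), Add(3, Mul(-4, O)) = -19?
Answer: 5742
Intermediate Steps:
O = Rational(11, 2) (O = Add(Rational(3, 4), Mul(Rational(-1, 4), -19)) = Add(Rational(3, 4), Rational(19, 4)) = Rational(11, 2) ≈ 5.5000)
u = 4 (u = Mul(4, 1) = 4)
Function('T')(E) = Add(E, Mul(2, Pow(E, 2))) (Function('T')(E) = Add(Add(Pow(E, 2), Pow(E, 2)), E) = Add(Mul(2, Pow(E, 2)), E) = Add(E, Mul(2, Pow(E, 2))))
Mul(Mul(29, O), Function('T')(u)) = Mul(Mul(29, Rational(11, 2)), Mul(4, Add(1, Mul(2, 4)))) = Mul(Rational(319, 2), Mul(4, Add(1, 8))) = Mul(Rational(319, 2), Mul(4, 9)) = Mul(Rational(319, 2), 36) = 5742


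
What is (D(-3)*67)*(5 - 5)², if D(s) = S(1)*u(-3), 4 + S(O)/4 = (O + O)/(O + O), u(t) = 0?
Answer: 0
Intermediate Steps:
S(O) = -12 (S(O) = -16 + 4*((O + O)/(O + O)) = -16 + 4*((2*O)/((2*O))) = -16 + 4*((2*O)*(1/(2*O))) = -16 + 4*1 = -16 + 4 = -12)
D(s) = 0 (D(s) = -12*0 = 0)
(D(-3)*67)*(5 - 5)² = (0*67)*(5 - 5)² = 0*0² = 0*0 = 0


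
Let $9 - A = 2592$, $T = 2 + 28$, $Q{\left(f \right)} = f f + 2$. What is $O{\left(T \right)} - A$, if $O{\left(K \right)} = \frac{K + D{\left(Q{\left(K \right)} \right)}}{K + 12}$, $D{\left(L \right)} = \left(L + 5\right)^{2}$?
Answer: $\frac{931165}{42} \approx 22171.0$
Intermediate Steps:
$Q{\left(f \right)} = 2 + f^{2}$ ($Q{\left(f \right)} = f^{2} + 2 = 2 + f^{2}$)
$T = 30$
$A = -2583$ ($A = 9 - 2592 = -2583$)
$D{\left(L \right)} = \left(5 + L\right)^{2}$
$O{\left(K \right)} = \frac{K + \left(7 + K^{2}\right)^{2}}{12 + K}$ ($O{\left(K \right)} = \frac{K + \left(5 + \left(2 + K^{2}\right)\right)^{2}}{K + 12} = \frac{K + \left(7 + K^{2}\right)^{2}}{12 + K}$)
$O{\left(T \right)} - A = \frac{30 + \left(7 + 30^{2}\right)^{2}}{12 + 30} - -2583 = \frac{30 + \left(7 + 900\right)^{2}}{42} + 2583 = \frac{30 + 907^{2}}{42} + 2583 = \frac{30 + 822649}{42} + 2583 = \frac{1}{42} \cdot 822679 + 2583 = \frac{822679}{42} + 2583 = \frac{931165}{42}$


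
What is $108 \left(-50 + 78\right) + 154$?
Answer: $3178$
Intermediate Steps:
$108 \left(-50 + 78\right) + 154 = 108 \cdot 28 + 154 = 3024 + 154 = 3178$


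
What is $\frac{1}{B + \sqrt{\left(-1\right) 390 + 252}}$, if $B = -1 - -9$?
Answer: $\frac{4}{101} - \frac{i \sqrt{138}}{202} \approx 0.039604 - 0.058155 i$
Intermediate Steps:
$B = 8$ ($B = -1 + 9 = 8$)
$\frac{1}{B + \sqrt{\left(-1\right) 390 + 252}} = \frac{1}{8 + \sqrt{\left(-1\right) 390 + 252}} = \frac{1}{8 + \sqrt{-390 + 252}} = \frac{1}{8 + \sqrt{-138}} = \frac{1}{8 + i \sqrt{138}}$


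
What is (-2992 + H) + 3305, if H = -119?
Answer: 194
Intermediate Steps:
(-2992 + H) + 3305 = (-2992 - 119) + 3305 = -3111 + 3305 = 194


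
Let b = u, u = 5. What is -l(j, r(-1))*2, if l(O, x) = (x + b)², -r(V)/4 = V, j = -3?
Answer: -162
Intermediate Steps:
b = 5
r(V) = -4*V
l(O, x) = (5 + x)² (l(O, x) = (x + 5)² = (5 + x)²)
-l(j, r(-1))*2 = -(5 - 4*(-1))²*2 = -(5 + 4)²*2 = -1*9²*2 = -1*81*2 = -81*2 = -162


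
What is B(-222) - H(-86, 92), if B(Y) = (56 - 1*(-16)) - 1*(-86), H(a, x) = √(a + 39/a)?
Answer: 158 - I*√639410/86 ≈ 158.0 - 9.298*I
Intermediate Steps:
B(Y) = 158 (B(Y) = (56 + 16) + 86 = 72 + 86 = 158)
B(-222) - H(-86, 92) = 158 - √(-86 + 39/(-86)) = 158 - √(-86 + 39*(-1/86)) = 158 - √(-86 - 39/86) = 158 - √(-7435/86) = 158 - I*√639410/86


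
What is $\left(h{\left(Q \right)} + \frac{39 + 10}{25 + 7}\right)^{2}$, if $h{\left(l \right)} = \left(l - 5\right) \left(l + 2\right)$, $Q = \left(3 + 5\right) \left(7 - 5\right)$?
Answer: $\frac{40768225}{1024} \approx 39813.0$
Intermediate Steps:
$Q = 16$ ($Q = 8 \cdot 2 = 16$)
$h{\left(l \right)} = \left(-5 + l\right) \left(2 + l\right)$
$\left(h{\left(Q \right)} + \frac{39 + 10}{25 + 7}\right)^{2} = \left(\left(-10 + 16^{2} - 48\right) + \frac{39 + 10}{25 + 7}\right)^{2} = \left(\left(-10 + 256 - 48\right) + \frac{49}{32}\right)^{2} = \left(198 + 49 \cdot \frac{1}{32}\right)^{2} = \left(198 + \frac{49}{32}\right)^{2} = \left(\frac{6385}{32}\right)^{2} = \frac{40768225}{1024}$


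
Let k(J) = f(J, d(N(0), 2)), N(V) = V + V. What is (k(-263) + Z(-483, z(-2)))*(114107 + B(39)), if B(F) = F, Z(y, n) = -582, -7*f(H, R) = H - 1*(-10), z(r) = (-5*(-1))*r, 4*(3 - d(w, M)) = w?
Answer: -436151866/7 ≈ -6.2307e+7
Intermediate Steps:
N(V) = 2*V
d(w, M) = 3 - w/4
z(r) = 5*r
f(H, R) = -10/7 - H/7 (f(H, R) = -(H - 1*(-10))/7 = -(H + 10)/7 = -(10 + H)/7 = -10/7 - H/7)
k(J) = -10/7 - J/7
(k(-263) + Z(-483, z(-2)))*(114107 + B(39)) = ((-10/7 - 1/7*(-263)) - 582)*(114107 + 39) = ((-10/7 + 263/7) - 582)*114146 = (253/7 - 582)*114146 = -3821/7*114146 = -436151866/7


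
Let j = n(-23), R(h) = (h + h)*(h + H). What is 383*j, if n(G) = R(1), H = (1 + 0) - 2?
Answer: 0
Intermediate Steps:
H = -1 (H = 1 - 2 = -1)
R(h) = 2*h*(-1 + h) (R(h) = (h + h)*(h - 1) = (2*h)*(-1 + h) = 2*h*(-1 + h))
n(G) = 0 (n(G) = 2*1*(-1 + 1) = 2*1*0 = 0)
j = 0
383*j = 383*0 = 0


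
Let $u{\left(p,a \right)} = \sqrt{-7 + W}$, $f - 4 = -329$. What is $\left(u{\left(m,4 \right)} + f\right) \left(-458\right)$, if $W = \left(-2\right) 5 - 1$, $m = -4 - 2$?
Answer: $148850 - 1374 i \sqrt{2} \approx 1.4885 \cdot 10^{5} - 1943.1 i$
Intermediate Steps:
$f = -325$ ($f = 4 - 329 = -325$)
$m = -6$ ($m = -4 - 2 = -6$)
$W = -11$ ($W = -10 - 1 = -11$)
$u{\left(p,a \right)} = 3 i \sqrt{2}$ ($u{\left(p,a \right)} = \sqrt{-7 - 11} = \sqrt{-18} = 3 i \sqrt{2}$)
$\left(u{\left(m,4 \right)} + f\right) \left(-458\right) = \left(3 i \sqrt{2} - 325\right) \left(-458\right) = \left(-325 + 3 i \sqrt{2}\right) \left(-458\right) = 148850 - 1374 i \sqrt{2}$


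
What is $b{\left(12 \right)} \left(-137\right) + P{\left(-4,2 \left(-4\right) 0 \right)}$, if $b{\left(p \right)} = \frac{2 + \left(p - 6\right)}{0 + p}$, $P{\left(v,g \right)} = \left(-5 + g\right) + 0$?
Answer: $- \frac{289}{3} \approx -96.333$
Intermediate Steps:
$P{\left(v,g \right)} = -5 + g$
$b{\left(p \right)} = \frac{-4 + p}{p}$ ($b{\left(p \right)} = \frac{2 + \left(-6 + p\right)}{p} = \frac{-4 + p}{p}$)
$b{\left(12 \right)} \left(-137\right) + P{\left(-4,2 \left(-4\right) 0 \right)} = \frac{-4 + 12}{12} \left(-137\right) - \left(5 - 2 \left(-4\right) 0\right) = \frac{1}{12} \cdot 8 \left(-137\right) - 5 = \frac{2}{3} \left(-137\right) + \left(-5 + 0\right) = - \frac{274}{3} - 5 = - \frac{289}{3}$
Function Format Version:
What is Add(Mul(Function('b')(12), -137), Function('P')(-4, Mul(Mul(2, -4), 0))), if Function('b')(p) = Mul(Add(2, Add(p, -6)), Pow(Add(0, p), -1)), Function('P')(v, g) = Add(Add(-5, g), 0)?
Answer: Rational(-289, 3) ≈ -96.333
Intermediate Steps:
Function('P')(v, g) = Add(-5, g)
Function('b')(p) = Mul(Pow(p, -1), Add(-4, p)) (Function('b')(p) = Mul(Add(2, Add(-6, p)), Pow(p, -1)) = Mul(Add(-4, p), Pow(p, -1)) = Mul(Pow(p, -1), Add(-4, p)))
Add(Mul(Function('b')(12), -137), Function('P')(-4, Mul(Mul(2, -4), 0))) = Add(Mul(Mul(Pow(12, -1), Add(-4, 12)), -137), Add(-5, Mul(Mul(2, -4), 0))) = Add(Mul(Mul(Rational(1, 12), 8), -137), Add(-5, Mul(-8, 0))) = Add(Mul(Rational(2, 3), -137), Add(-5, 0)) = Add(Rational(-274, 3), -5) = Rational(-289, 3)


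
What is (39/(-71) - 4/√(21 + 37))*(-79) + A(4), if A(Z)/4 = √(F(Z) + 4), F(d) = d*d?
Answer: 3081/71 + 8*√5 + 158*√58/29 ≈ 102.78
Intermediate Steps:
F(d) = d²
A(Z) = 4*√(4 + Z²) (A(Z) = 4*√(Z² + 4) = 4*√(4 + Z²))
(39/(-71) - 4/√(21 + 37))*(-79) + A(4) = (39/(-71) - 4/√(21 + 37))*(-79) + 4*√(4 + 4²) = (39*(-1/71) - 4*√58/58)*(-79) + 4*√(4 + 16) = (-39/71 - 2*√58/29)*(-79) + 4*√20 = (-39/71 - 2*√58/29)*(-79) + 4*(2*√5) = (3081/71 + 158*√58/29) + 8*√5 = 3081/71 + 8*√5 + 158*√58/29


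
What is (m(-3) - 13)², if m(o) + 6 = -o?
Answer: 256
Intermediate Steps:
m(o) = -6 - o
(m(-3) - 13)² = ((-6 - 1*(-3)) - 13)² = ((-6 + 3) - 13)² = (-3 - 13)² = (-16)² = 256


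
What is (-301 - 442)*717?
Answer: -532731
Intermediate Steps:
(-301 - 442)*717 = -743*717 = -532731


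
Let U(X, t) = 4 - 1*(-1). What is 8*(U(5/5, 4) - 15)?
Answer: -80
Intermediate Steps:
U(X, t) = 5 (U(X, t) = 4 + 1 = 5)
8*(U(5/5, 4) - 15) = 8*(5 - 15) = 8*(-10) = -80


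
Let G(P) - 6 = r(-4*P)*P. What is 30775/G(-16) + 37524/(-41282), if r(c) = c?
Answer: -654326491/21012538 ≈ -31.140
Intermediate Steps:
G(P) = 6 - 4*P² (G(P) = 6 + (-4*P)*P = 6 - 4*P²)
30775/G(-16) + 37524/(-41282) = 30775/(6 - 4*(-16)²) + 37524/(-41282) = 30775/(6 - 4*256) + 37524*(-1/41282) = 30775/(6 - 1024) - 18762/20641 = 30775/(-1018) - 18762/20641 = 30775*(-1/1018) - 18762/20641 = -30775/1018 - 18762/20641 = -654326491/21012538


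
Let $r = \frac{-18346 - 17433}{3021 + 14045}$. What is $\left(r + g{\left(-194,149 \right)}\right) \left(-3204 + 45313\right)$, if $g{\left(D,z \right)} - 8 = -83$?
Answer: $- \frac{55404032461}{17066} \approx -3.2465 \cdot 10^{6}$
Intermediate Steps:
$g{\left(D,z \right)} = -75$ ($g{\left(D,z \right)} = 8 - 83 = -75$)
$r = - \frac{35779}{17066} \approx -2.0965$
$\left(r + g{\left(-194,149 \right)}\right) \left(-3204 + 45313\right) = \left(- \frac{35779}{17066} - 75\right) \left(-3204 + 45313\right) = \left(- \frac{1315729}{17066}\right) 42109 = - \frac{55404032461}{17066}$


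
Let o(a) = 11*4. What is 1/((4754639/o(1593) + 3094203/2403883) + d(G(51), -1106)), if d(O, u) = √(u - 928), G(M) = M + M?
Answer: 1208932492635706089988/130638796533883313609941297 - 33562419398417712*I*√226/130638796533883313609941297 ≈ 9.254e-6 - 3.8622e-9*I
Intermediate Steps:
o(a) = 44
G(M) = 2*M
d(O, u) = √(-928 + u)
1/((4754639/o(1593) + 3094203/2403883) + d(G(51), -1106)) = 1/((4754639/44 + 3094203/2403883) + √(-928 - 1106)) = 1/((4754639*(1/44) + 3094203*(1/2403883)) + √(-2034)) = 1/((4754639/44 + 3094203/2403883) + 3*I*√226) = 1/(11429732008169/105770852 + 3*I*√226)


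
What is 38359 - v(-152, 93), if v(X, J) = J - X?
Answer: 38114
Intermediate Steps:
38359 - v(-152, 93) = 38359 - (93 - 1*(-152)) = 38359 - (93 + 152) = 38359 - 1*245 = 38359 - 245 = 38114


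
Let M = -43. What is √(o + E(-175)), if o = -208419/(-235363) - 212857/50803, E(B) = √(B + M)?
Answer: √(-472431062319638513026 + 142973352159405027121*I*√218)/11957146489 ≈ 2.4316 + 3.036*I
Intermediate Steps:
E(B) = √(-43 + B) (E(B) = √(B - 43) = √(-43 + B))
o = -39510351634/11957146489 (o = -208419*(-1/235363) - 212857*1/50803 = 208419/235363 - 212857/50803 = -39510351634/11957146489 ≈ -3.3043)
√(o + E(-175)) = √(-39510351634/11957146489 + √(-43 - 175)) = √(-39510351634/11957146489 + √(-218)) = √(-39510351634/11957146489 + I*√218)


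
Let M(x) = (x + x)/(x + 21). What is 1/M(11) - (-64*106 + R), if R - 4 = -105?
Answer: 75751/11 ≈ 6886.5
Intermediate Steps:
R = -101 (R = 4 - 105 = -101)
M(x) = 2*x/(21 + x) (M(x) = (2*x)/(21 + x) = 2*x/(21 + x))
1/M(11) - (-64*106 + R) = 1/(2*11/(21 + 11)) - (-64*106 - 101) = 1/(2*11/32) - (-6784 - 101) = 1/(2*11*(1/32)) - 1*(-6885) = 1/(11/16) + 6885 = 16/11 + 6885 = 75751/11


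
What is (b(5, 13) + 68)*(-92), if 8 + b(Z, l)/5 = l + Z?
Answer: -10856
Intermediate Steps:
b(Z, l) = -40 + 5*Z + 5*l (b(Z, l) = -40 + 5*(l + Z) = -40 + 5*(Z + l) = -40 + (5*Z + 5*l) = -40 + 5*Z + 5*l)
(b(5, 13) + 68)*(-92) = ((-40 + 5*5 + 5*13) + 68)*(-92) = ((-40 + 25 + 65) + 68)*(-92) = (50 + 68)*(-92) = 118*(-92) = -10856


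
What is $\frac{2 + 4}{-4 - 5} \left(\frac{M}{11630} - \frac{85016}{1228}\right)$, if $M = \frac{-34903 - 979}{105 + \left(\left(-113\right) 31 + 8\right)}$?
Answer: $\frac{418971406013}{9077767425} \approx 46.154$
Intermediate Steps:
$M = \frac{17941}{1695}$ ($M = - \frac{35882}{105 + \left(-3503 + 8\right)} = - \frac{35882}{105 - 3495} = - \frac{35882}{-3390} = \left(-35882\right) \left(- \frac{1}{3390}\right) = \frac{17941}{1695} \approx 10.585$)
$\frac{2 + 4}{-4 - 5} \left(\frac{M}{11630} - \frac{85016}{1228}\right) = \frac{2 + 4}{-4 - 5} \left(\frac{17941}{1695 \cdot 11630} - \frac{85016}{1228}\right) = \frac{6}{-9} \left(\frac{17941}{1695} \cdot \frac{1}{11630} - \frac{21254}{307}\right) = 6 \left(- \frac{1}{9}\right) \left(\frac{17941}{19712850} - \frac{21254}{307}\right) = \left(- \frac{2}{3}\right) \left(- \frac{418971406013}{6051844950}\right) = \frac{418971406013}{9077767425}$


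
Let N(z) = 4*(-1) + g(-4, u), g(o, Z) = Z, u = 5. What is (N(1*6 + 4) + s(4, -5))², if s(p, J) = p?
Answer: 25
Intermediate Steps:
N(z) = 1 (N(z) = 4*(-1) + 5 = -4 + 5 = 1)
(N(1*6 + 4) + s(4, -5))² = (1 + 4)² = 5² = 25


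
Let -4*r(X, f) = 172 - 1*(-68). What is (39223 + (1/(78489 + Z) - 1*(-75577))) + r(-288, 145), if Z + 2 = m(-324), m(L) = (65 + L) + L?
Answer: 8938704961/77904 ≈ 1.1474e+5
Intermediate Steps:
r(X, f) = -60 (r(X, f) = -(172 - 1*(-68))/4 = -(172 + 68)/4 = -¼*240 = -60)
m(L) = 65 + 2*L
Z = -585 (Z = -2 + (65 + 2*(-324)) = -2 + (65 - 648) = -2 - 583 = -585)
(39223 + (1/(78489 + Z) - 1*(-75577))) + r(-288, 145) = (39223 + (1/(78489 - 585) - 1*(-75577))) - 60 = (39223 + (1/77904 + 75577)) - 60 = (39223 + 5887750609/77904) - 60 = 8943379201/77904 - 60 = 8938704961/77904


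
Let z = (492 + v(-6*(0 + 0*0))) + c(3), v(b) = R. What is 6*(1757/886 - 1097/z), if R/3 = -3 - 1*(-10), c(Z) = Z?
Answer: -32665/38098 ≈ -0.85739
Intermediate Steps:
R = 21 (R = 3*(-3 - 1*(-10)) = 3*(-3 + 10) = 3*7 = 21)
v(b) = 21
z = 516 (z = (492 + 21) + 3 = 513 + 3 = 516)
6*(1757/886 - 1097/z) = 6*(1757/886 - 1097/516) = 6*(-32665/228588) = -32665/38098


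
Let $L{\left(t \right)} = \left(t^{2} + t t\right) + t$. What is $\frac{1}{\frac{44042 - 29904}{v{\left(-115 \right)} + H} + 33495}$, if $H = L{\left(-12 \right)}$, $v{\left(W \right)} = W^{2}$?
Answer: $\frac{13501}{452230133} \approx 2.9854 \cdot 10^{-5}$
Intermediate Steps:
$L{\left(t \right)} = t + 2 t^{2}$ ($L{\left(t \right)} = \left(t^{2} + t^{2}\right) + t = 2 t^{2} + t = t + 2 t^{2}$)
$H = 276$ ($H = - 12 \left(1 + 2 \left(-12\right)\right) = - 12 \left(1 - 24\right) = \left(-12\right) \left(-23\right) = 276$)
$\frac{1}{\frac{44042 - 29904}{v{\left(-115 \right)} + H} + 33495} = \frac{1}{\frac{44042 - 29904}{\left(-115\right)^{2} + 276} + 33495} = \frac{1}{\frac{14138}{13225 + 276} + 33495} = \frac{1}{\frac{14138}{13501} + 33495} = \frac{1}{\frac{452230133}{13501}} = \frac{13501}{452230133}$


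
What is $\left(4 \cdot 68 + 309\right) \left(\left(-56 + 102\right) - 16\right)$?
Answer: $17430$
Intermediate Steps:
$\left(4 \cdot 68 + 309\right) \left(\left(-56 + 102\right) - 16\right) = \left(272 + 309\right) \left(46 - 16\right) = 581 \cdot 30 = 17430$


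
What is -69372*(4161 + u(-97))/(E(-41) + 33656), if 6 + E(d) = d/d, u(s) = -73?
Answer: -31510304/3739 ≈ -8427.5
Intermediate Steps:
E(d) = -5 (E(d) = -6 + d/d = -6 + 1 = -5)
-69372*(4161 + u(-97))/(E(-41) + 33656) = -69372*(4161 - 73)/(-5 + 33656) = -69372/(33651/4088) = -69372/(33651*(1/4088)) = -69372/33651/4088 = -69372*4088/33651 = -31510304/3739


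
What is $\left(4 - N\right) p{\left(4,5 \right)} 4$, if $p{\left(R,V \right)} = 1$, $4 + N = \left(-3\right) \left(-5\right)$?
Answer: $-28$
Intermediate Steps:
$N = 11$ ($N = -4 - -15 = -4 + 15 = 11$)
$\left(4 - N\right) p{\left(4,5 \right)} 4 = \left(4 - 11\right) 1 \cdot 4 = \left(-7\right) 1 \cdot 4 = \left(-7\right) 4 = -28$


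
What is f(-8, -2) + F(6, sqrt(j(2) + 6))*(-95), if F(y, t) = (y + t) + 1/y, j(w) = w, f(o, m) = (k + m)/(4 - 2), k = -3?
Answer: -1765/3 - 190*sqrt(2) ≈ -857.03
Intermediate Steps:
f(o, m) = -3/2 + m/2 (f(o, m) = (-3 + m)/(4 - 2) = (-3 + m)/2 = (-3 + m)*(1/2) = -3/2 + m/2)
F(y, t) = t + y + 1/y (F(y, t) = (t + y) + 1/y = t + y + 1/y)
f(-8, -2) + F(6, sqrt(j(2) + 6))*(-95) = (-3/2 + (1/2)*(-2)) + (sqrt(2 + 6) + 6 + 1/6)*(-95) = (-3/2 - 1) + (sqrt(8) + 6 + 1/6)*(-95) = -5/2 + (2*sqrt(2) + 6 + 1/6)*(-95) = -5/2 + (37/6 + 2*sqrt(2))*(-95) = -5/2 + (-3515/6 - 190*sqrt(2)) = -1765/3 - 190*sqrt(2)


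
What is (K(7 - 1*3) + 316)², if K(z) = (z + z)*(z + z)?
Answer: 144400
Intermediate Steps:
K(z) = 4*z² (K(z) = (2*z)*(2*z) = 4*z²)
(K(7 - 1*3) + 316)² = (4*(7 - 1*3)² + 316)² = (4*(7 - 3)² + 316)² = (4*4² + 316)² = (4*16 + 316)² = (64 + 316)² = 380² = 144400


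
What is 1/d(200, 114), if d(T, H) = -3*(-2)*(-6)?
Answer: -1/36 ≈ -0.027778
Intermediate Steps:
d(T, H) = -36 (d(T, H) = 6*(-6) = -36)
1/d(200, 114) = 1/(-36) = -1/36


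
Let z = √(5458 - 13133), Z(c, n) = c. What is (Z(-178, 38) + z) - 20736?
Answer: -20914 + 5*I*√307 ≈ -20914.0 + 87.607*I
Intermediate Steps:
z = 5*I*√307 (z = √(-7675) = 5*I*√307 ≈ 87.607*I)
(Z(-178, 38) + z) - 20736 = (-178 + 5*I*√307) - 20736 = -20914 + 5*I*√307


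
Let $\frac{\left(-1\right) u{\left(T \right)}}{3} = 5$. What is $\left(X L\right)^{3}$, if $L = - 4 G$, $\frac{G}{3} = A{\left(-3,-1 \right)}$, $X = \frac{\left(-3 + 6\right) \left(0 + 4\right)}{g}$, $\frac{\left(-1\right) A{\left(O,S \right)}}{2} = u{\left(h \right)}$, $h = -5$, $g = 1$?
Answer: $-80621568000$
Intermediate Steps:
$u{\left(T \right)} = -15$ ($u{\left(T \right)} = \left(-3\right) 5 = -15$)
$A{\left(O,S \right)} = 30$ ($A{\left(O,S \right)} = \left(-2\right) \left(-15\right) = 30$)
$X = 12$ ($X = \frac{\left(-3 + 6\right) \left(0 + 4\right)}{1} = 3 \cdot 4 \cdot 1 = 12 \cdot 1 = 12$)
$G = 90$ ($G = 3 \cdot 30 = 90$)
$L = -360$ ($L = \left(-4\right) 90 = -360$)
$\left(X L\right)^{3} = \left(12 \left(-360\right)\right)^{3} = \left(-4320\right)^{3} = -80621568000$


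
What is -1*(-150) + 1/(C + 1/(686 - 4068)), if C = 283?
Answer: 143569132/957105 ≈ 150.00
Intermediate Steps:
-1*(-150) + 1/(C + 1/(686 - 4068)) = -1*(-150) + 1/(283 + 1/(686 - 4068)) = 150 + 1/(283 + 1/(-3382)) = 150 + 1/(283 - 1/3382) = 150 + 1/(957105/3382) = 150 + 3382/957105 = 143569132/957105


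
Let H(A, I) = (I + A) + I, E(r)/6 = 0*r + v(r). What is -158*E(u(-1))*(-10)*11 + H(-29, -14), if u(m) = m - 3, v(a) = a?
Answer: -417177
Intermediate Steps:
u(m) = -3 + m
E(r) = 6*r (E(r) = 6*(0*r + r) = 6*(0 + r) = 6*r)
H(A, I) = A + 2*I (H(A, I) = (A + I) + I = A + 2*I)
-158*E(u(-1))*(-10)*11 + H(-29, -14) = -158*(6*(-3 - 1))*(-10)*11 + (-29 + 2*(-14)) = -158*(6*(-4))*(-10)*11 + (-29 - 28) = -158*(-24*(-10))*11 - 57 = -37920*11 - 57 = -158*2640 - 57 = -417120 - 57 = -417177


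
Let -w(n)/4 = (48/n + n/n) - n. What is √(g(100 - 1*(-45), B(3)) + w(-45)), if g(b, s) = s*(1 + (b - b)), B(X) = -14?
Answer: I*√43590/15 ≈ 13.919*I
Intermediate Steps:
g(b, s) = s (g(b, s) = s*(1 + 0) = s*1 = s)
w(n) = -4 - 192/n + 4*n (w(n) = -4*((48/n + n/n) - n) = -4*((48/n + 1) - n) = -4*((1 + 48/n) - n) = -4*(1 - n + 48/n) = -4 - 192/n + 4*n)
√(g(100 - 1*(-45), B(3)) + w(-45)) = √(-14 + (-4 - 192/(-45) + 4*(-45))) = √(-14 + (-4 - 192*(-1/45) - 180)) = √(-14 + (-4 + 64/15 - 180)) = √(-14 - 2696/15) = √(-2906/15) = I*√43590/15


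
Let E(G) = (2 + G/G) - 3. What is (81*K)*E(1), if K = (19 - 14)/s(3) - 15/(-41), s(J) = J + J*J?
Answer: 0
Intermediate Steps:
s(J) = J + J²
E(G) = 0 (E(G) = (2 + 1) - 3 = 3 - 3 = 0)
K = 385/492 (K = (19 - 14)/((3*(1 + 3))) - 15/(-41) = 5/((3*4)) - 15*(-1/41) = 5/12 + 15/41 = 385/492 ≈ 0.78252)
(81*K)*E(1) = (81*(385/492))*0 = (10395/164)*0 = 0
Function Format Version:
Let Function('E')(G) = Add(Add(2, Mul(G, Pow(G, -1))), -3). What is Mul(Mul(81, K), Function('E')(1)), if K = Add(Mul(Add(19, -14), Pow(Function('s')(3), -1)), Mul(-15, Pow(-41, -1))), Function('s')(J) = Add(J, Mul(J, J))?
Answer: 0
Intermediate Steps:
Function('s')(J) = Add(J, Pow(J, 2))
Function('E')(G) = 0 (Function('E')(G) = Add(Add(2, 1), -3) = Add(3, -3) = 0)
K = Rational(385, 492) (K = Add(Mul(Add(19, -14), Pow(Mul(3, Add(1, 3)), -1)), Mul(-15, Pow(-41, -1))) = Add(Mul(5, Pow(Mul(3, 4), -1)), Mul(-15, Rational(-1, 41))) = Add(Mul(5, Pow(12, -1)), Rational(15, 41)) = Add(Mul(5, Rational(1, 12)), Rational(15, 41)) = Add(Rational(5, 12), Rational(15, 41)) = Rational(385, 492) ≈ 0.78252)
Mul(Mul(81, K), Function('E')(1)) = Mul(Mul(81, Rational(385, 492)), 0) = Mul(Rational(10395, 164), 0) = 0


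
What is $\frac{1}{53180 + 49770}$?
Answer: $\frac{1}{102950} \approx 9.7134 \cdot 10^{-6}$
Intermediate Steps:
$\frac{1}{53180 + 49770} = \frac{1}{102950}$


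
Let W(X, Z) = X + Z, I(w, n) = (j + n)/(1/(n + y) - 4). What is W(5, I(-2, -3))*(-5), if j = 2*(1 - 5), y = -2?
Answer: -800/21 ≈ -38.095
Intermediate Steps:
j = -8 (j = 2*(-4) = -8)
I(w, n) = (-8 + n)/(-4 + 1/(-2 + n)) (I(w, n) = (-8 + n)/(1/(n - 2) - 4) = (-8 + n)/(1/(-2 + n) - 4) = (-8 + n)/(-4 + 1/(-2 + n)))
W(5, I(-2, -3))*(-5) = (5 + (-16 - 1*(-3)² + 10*(-3))/(-9 + 4*(-3)))*(-5) = (5 + (-16 - 1*9 - 30)/(-9 - 12))*(-5) = (5 + (-16 - 9 - 30)/(-21))*(-5) = (5 - 1/21*(-55))*(-5) = (5 + 55/21)*(-5) = (160/21)*(-5) = -800/21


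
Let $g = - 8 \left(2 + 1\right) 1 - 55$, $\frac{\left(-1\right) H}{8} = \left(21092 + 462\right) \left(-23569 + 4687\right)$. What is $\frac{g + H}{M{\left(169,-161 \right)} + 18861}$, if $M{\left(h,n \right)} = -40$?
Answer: $\frac{3255860945}{18821} \approx 1.7299 \cdot 10^{5}$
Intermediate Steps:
$H = 3255861024$ ($H = - 8 \left(21092 + 462\right) \left(-23569 + 4687\right) = - 8 \cdot 21554 \left(-18882\right) = \left(-8\right) \left(-406982628\right) = 3255861024$)
$g = -79$ ($g = - 8 \cdot 3 \cdot 1 - 55 = \left(-8\right) 3 - 55 = -24 - 55 = -79$)
$\frac{g + H}{M{\left(169,-161 \right)} + 18861} = \frac{-79 + 3255861024}{-40 + 18861} = \frac{3255860945}{18821}$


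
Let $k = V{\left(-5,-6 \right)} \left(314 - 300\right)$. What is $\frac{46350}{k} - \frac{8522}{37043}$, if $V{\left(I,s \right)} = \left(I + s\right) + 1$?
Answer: $- \frac{171813613}{518602} \approx -331.3$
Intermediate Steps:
$V{\left(I,s \right)} = 1 + I + s$
$k = -140$ ($k = \left(1 - 5 - 6\right) \left(314 - 300\right) = - 10 \left(314 - 300\right) = \left(-10\right) 14 = -140$)
$\frac{46350}{k} - \frac{8522}{37043} = \frac{46350}{-140} - \frac{8522}{37043} = 46350 \left(- \frac{1}{140}\right) - \frac{8522}{37043} = - \frac{4635}{14} - \frac{8522}{37043} = - \frac{171813613}{518602}$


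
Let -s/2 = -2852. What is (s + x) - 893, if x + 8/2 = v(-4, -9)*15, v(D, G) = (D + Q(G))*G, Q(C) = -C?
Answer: 4132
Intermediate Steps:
s = 5704 (s = -2*(-2852) = 5704)
v(D, G) = G*(D - G) (v(D, G) = (D - G)*G = G*(D - G))
x = -679 (x = -4 - 9*(-4 - 1*(-9))*15 = -4 - 9*(-4 + 9)*15 = -4 - 9*5*15 = -4 - 45*15 = -4 - 675 = -679)
(s + x) - 893 = (5704 - 679) - 893 = 5025 - 893 = 4132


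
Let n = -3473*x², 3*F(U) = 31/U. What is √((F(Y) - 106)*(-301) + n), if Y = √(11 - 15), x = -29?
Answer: √(-103999932 + 55986*I)/6 ≈ 0.45749 + 1699.7*I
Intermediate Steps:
Y = 2*I (Y = √(-4) = 2*I ≈ 2.0*I)
F(U) = 31/(3*U) (F(U) = (31/U)/3 = 31/(3*U))
n = -2920793 (n = -3473*(-29)² = -3473*841 = -2920793)
√((F(Y) - 106)*(-301) + n) = √((31/(3*((2*I))) - 106)*(-301) - 2920793) = √((31*(-I/2)/3 - 106)*(-301) - 2920793) = √((-31*I/6 - 106)*(-301) - 2920793) = √((-106 - 31*I/6)*(-301) - 2920793) = √((31906 + 9331*I/6) - 2920793) = √(-2888887 + 9331*I/6)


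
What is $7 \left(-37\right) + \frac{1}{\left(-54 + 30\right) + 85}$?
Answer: $- \frac{15798}{61} \approx -258.98$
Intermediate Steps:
$7 \left(-37\right) + \frac{1}{\left(-54 + 30\right) + 85} = -259 + \frac{1}{-24 + 85} = -259 + \frac{1}{61} = - \frac{15798}{61}$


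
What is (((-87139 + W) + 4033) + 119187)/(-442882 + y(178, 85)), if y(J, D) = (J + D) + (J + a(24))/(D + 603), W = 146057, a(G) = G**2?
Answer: -5695952/13841869 ≈ -0.41150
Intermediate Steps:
y(J, D) = D + J + (576 + J)/(603 + D) (y(J, D) = (J + D) + (J + 24**2)/(D + 603) = (D + J) + (J + 576)/(603 + D) = (D + J) + (576 + J)/(603 + D) = D + J + (576 + J)/(603 + D))
(((-87139 + W) + 4033) + 119187)/(-442882 + y(178, 85)) = (((-87139 + 146057) + 4033) + 119187)/(-442882 + (576 + 85**2 + 603*85 + 604*178 + 85*178)/(603 + 85)) = ((58918 + 4033) + 119187)/(-442882 + (576 + 7225 + 51255 + 107512 + 15130)/688) = (62951 + 119187)/(-442882 + (1/688)*181698) = 182138/(-442882 + 90849/344) = 182138/(-152260559/344) = 182138*(-344/152260559) = -5695952/13841869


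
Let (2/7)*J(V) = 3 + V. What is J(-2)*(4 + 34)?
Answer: 133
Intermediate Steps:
J(V) = 21/2 + 7*V/2 (J(V) = 7*(3 + V)/2 = 21/2 + 7*V/2)
J(-2)*(4 + 34) = (21/2 + (7/2)*(-2))*(4 + 34) = (21/2 - 7)*38 = (7/2)*38 = 133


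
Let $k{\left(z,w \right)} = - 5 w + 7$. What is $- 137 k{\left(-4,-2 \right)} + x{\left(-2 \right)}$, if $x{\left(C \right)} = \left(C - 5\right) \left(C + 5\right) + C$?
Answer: $-2352$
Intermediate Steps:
$k{\left(z,w \right)} = 7 - 5 w$
$x{\left(C \right)} = C + \left(-5 + C\right) \left(5 + C\right)$ ($x{\left(C \right)} = \left(-5 + C\right) \left(5 + C\right) + C = C + \left(-5 + C\right) \left(5 + C\right)$)
$- 137 k{\left(-4,-2 \right)} + x{\left(-2 \right)} = - 137 \left(7 - -10\right) - \left(27 - 4\right) = - 137 \left(7 + 10\right) - 23 = \left(-137\right) 17 - 23 = -2329 - 23 = -2352$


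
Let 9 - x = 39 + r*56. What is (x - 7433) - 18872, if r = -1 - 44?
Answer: -23815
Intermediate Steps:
r = -45
x = 2490 (x = 9 - (39 - 45*56) = 9 - (39 - 2520) = 9 - 1*(-2481) = 9 + 2481 = 2490)
(x - 7433) - 18872 = (2490 - 7433) - 18872 = -4943 - 18872 = -23815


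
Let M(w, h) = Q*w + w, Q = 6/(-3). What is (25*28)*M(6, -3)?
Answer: -4200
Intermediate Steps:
Q = -2 (Q = 6*(-⅓) = -2)
M(w, h) = -w (M(w, h) = -2*w + w = -w)
(25*28)*M(6, -3) = (25*28)*(-1*6) = 700*(-6) = -4200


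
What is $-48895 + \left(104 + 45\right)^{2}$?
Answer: $-26694$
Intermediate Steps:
$-48895 + \left(104 + 45\right)^{2} = -48895 + 149^{2} = -48895 + 22201 = -26694$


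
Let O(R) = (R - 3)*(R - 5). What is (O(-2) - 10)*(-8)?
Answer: -200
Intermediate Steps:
O(R) = (-5 + R)*(-3 + R) (O(R) = (-3 + R)*(-5 + R) = (-5 + R)*(-3 + R))
(O(-2) - 10)*(-8) = ((15 + (-2)**2 - 8*(-2)) - 10)*(-8) = ((15 + 4 + 16) - 10)*(-8) = (35 - 10)*(-8) = 25*(-8) = -200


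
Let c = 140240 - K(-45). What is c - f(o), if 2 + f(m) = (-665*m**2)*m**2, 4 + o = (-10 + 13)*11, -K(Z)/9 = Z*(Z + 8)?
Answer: 470497092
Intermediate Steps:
K(Z) = -9*Z*(8 + Z) (K(Z) = -9*Z*(Z + 8) = -9*Z*(8 + Z))
c = 155225 (c = 140240 - (-9)*(-45)*(8 - 45) = 140240 - (-9)*(-45)*(-37) = 140240 - 1*(-14985) = 140240 + 14985 = 155225)
o = 29 (o = -4 + (-10 + 13)*11 = -4 + 3*11 = -4 + 33 = 29)
f(m) = -2 - 665*m**4 (f(m) = -2 + (-665*m**2)*m**2 = -2 - 665*m**4)
c - f(o) = 155225 - (-2 - 665*29**4) = 155225 - (-2 - 665*707281) = 155225 - (-2 - 470341865) = 155225 - 1*(-470341867) = 155225 + 470341867 = 470497092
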